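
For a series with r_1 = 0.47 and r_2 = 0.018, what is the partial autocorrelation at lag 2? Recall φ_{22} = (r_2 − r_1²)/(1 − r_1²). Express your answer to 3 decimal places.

-0.260

φ_{22} = (r_2 − r_1²) / (1 − r_1²)
r_1² = (0.47)² = 0.2209
Numerator = 0.018 − 0.2209 = -0.2029; denominator = 1 − 0.2209 = 0.7791
φ_{22} = -0.2029 / 0.7791 = -0.260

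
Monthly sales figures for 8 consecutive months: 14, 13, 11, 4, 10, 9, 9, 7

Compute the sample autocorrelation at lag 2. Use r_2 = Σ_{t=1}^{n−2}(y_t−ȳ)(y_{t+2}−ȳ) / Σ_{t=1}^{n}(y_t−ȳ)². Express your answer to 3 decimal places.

-0.105

Mean ȳ = (14 + 13 + 11 + 4 + 10 + 9 + 9 + 7)/8 = 9.6250
Deviations from mean: 4.3750, 3.3750, 1.3750, -5.6250, 0.3750, -0.6250, -0.6250, -2.6250
Numerator Σ_{t=1}^{6}(y_t−ȳ)(y_{t+2}−ȳ) = -7.5313
Denominator Σ(y_t−ȳ)² = 71.8750
r_2 = -7.5313 / 71.8750 = -0.105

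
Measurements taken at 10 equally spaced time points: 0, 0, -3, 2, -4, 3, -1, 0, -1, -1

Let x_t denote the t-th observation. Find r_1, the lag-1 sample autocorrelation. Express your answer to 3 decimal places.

-0.786

Mean x̄ = (0 + 0 − 3 + 2 − 4 + 3 − 1 + 0 − 1 − 1)/10 = -0.5000
Numerator Σ_{t=1}^{9}(x_t−x̄)(x_{t+1}−x̄) = -30.2500
Denominator Σ(x_t−x̄)² = 38.5000
r_1 = -30.2500 / 38.5000 = -0.786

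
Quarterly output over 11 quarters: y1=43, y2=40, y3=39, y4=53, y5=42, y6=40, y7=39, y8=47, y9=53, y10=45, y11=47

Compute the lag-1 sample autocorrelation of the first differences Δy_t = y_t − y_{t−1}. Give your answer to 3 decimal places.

First differences Δy: -3, -1, 14, -11, -2, -1, 8, 6, -8, 2
Mean of differences = 0.4000
Numerator Σ(Δy_t−Δȳ)(Δy_{t+1}−Δȳ) = -167.1600
Denominator Σ(Δy_t−Δȳ)² = 498.4000
r_1(Δy) = -167.1600 / 498.4000 = -0.335

-0.335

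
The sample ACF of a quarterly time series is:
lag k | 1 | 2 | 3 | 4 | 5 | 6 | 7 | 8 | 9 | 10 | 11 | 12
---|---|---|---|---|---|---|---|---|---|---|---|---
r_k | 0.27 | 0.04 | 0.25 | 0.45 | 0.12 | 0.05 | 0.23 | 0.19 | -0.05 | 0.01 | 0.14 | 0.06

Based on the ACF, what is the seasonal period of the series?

4

The largest autocorrelation is r_4 = 0.45; the remaining lags stay at or below 0.27. The elevated value at lag 1 (0.27), dropping to 0.04 at lag 2, reflects decaying short-term dependence rather than seasonality.
The dominant spike at lag 4 indicates a seasonal period of 4.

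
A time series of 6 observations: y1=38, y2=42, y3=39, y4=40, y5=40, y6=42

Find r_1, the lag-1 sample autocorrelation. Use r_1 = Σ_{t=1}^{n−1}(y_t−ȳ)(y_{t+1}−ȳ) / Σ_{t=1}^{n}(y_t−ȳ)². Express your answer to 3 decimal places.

-0.483

Mean ȳ = (38 + 42 + 39 + 40 + 40 + 42)/6 = 40.1667
Deviations from mean: -2.1667, 1.8333, -1.1667, -0.1667, -0.1667, 1.8333
Σ(y_t−ȳ)(y_{t+1}−ȳ) = (-3.9722) + (-2.1389) + (0.1944) + (0.0278) + (-0.3056) = -6.1944
Denominator Σ(y_t−ȳ)² = 12.8333
r_1 = -6.1944 / 12.8333 = -0.483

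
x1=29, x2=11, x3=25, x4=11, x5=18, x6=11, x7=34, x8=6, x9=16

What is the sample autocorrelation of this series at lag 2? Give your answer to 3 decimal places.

Mean x̄ = (29 + 11 + 25 + 11 + 18 + 11 + 34 + 6 + 16)/9 = 17.8889
Numerator Σ_{t=1}^{7}(x_t−x̄)(x_{t+2}−x̄) = 227.9753
Denominator Σ(x_t−x̄)² = 720.8889
r_2 = 227.9753 / 720.8889 = 0.316

0.316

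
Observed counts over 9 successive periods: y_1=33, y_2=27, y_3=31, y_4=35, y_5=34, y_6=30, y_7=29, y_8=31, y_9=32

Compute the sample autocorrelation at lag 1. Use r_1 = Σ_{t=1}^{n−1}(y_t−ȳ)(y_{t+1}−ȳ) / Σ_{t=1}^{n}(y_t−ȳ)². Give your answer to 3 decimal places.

Mean ȳ = (33 + 27 + 31 + 35 + 34 + 30 + 29 + 31 + 32)/9 = 31.3333
Numerator Σ_{t=1}^{8}(y_t−ȳ)(y_{t+1}−ȳ) = 2.8889
Denominator Σ(y_t−ȳ)² = 50.0000
r_1 = 2.8889 / 50.0000 = 0.058

0.058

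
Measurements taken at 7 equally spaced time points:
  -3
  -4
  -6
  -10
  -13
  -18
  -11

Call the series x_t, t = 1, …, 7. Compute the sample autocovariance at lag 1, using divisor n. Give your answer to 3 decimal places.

Mean x̄ = (-3 − 4 − 6 − 10 − 13 − 18 − 11)/7 = -9.2857
Σ_{t=1}^{6}(x_t−x̄)(x_{t+1}−x̄) = 98.2041
γ_1 = 98.2041 / 7 = 14.029

14.029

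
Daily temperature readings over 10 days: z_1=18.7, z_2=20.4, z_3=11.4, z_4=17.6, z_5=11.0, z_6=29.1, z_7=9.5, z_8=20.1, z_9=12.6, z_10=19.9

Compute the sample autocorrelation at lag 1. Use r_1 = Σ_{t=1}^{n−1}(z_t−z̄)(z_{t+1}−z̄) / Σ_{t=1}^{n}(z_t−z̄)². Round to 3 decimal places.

-0.723

Mean z̄ = (18.7 + 20.4 + 11.4 + 17.6 + 11.0 + 29.1 + 9.5 + 20.1 + 12.6 + 19.9)/10 = 17.0300
Numerator Σ_{t=1}^{9}(z_t−z̄)(z_{t+1}−z̄) = -233.0919
Denominator Σ(z_t−z̄)² = 322.2010
r_1 = -233.0919 / 322.2010 = -0.723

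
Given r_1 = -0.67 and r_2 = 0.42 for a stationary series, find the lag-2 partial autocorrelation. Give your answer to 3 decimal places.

φ_{22} = (r_2 − r_1²) / (1 − r_1²)
r_1² = (-0.67)² = 0.4489
Numerator = 0.42 − 0.4489 = -0.0289; denominator = 1 − 0.4489 = 0.5511
φ_{22} = -0.0289 / 0.5511 = -0.052

-0.052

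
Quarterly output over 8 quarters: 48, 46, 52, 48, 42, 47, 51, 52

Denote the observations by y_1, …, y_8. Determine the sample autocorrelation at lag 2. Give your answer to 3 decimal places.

-0.557

Mean ȳ = (48 + 46 + 52 + 48 + 42 + 47 + 51 + 52)/8 = 48.2500
Σ(y_t−ȳ)(y_{t+2}−ȳ) = (-0.9375) + (0.5625) + (-23.4375) + (0.3125) + (-17.1875) + (-4.6875) = -45.3750
Denominator Σ(y_t−ȳ)² = 81.5000
r_2 = -45.3750 / 81.5000 = -0.557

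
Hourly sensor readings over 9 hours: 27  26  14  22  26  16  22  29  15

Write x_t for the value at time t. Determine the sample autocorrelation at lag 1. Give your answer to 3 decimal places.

-0.333

Mean x̄ = (27 + 26 + 14 + 22 + 26 + 16 + 22 + 29 + 15)/9 = 21.8889
Numerator Σ_{t=1}^{8}(x_t−x̄)(x_{t+1}−x̄) = -84.9012
Denominator Σ(x_t−x̄)² = 254.8889
r_1 = -84.9012 / 254.8889 = -0.333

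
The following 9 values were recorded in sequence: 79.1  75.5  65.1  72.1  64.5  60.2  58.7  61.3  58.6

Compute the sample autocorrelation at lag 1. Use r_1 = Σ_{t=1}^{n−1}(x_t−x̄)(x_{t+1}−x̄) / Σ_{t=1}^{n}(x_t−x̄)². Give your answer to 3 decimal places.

Mean x̄ = (79.1 + 75.5 + 65.1 + 72.1 + 64.5 + 60.2 + 58.7 + 61.3 + 58.6)/9 = 66.1222
Numerator Σ_{t=1}^{8}(x_t−x̄)(x_{t+1}−x̄) = 221.9373
Denominator Σ(x_t−x̄)² = 465.7756
r_1 = 221.9373 / 465.7756 = 0.476

0.476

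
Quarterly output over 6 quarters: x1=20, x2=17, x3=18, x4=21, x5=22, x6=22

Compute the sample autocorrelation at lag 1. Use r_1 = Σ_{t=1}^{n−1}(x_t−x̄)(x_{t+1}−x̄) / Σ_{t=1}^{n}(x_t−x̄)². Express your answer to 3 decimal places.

Mean x̄ = (20 + 17 + 18 + 21 + 22 + 22)/6 = 20.0000
Deviations from mean: 0.0000, -3.0000, -2.0000, 1.0000, 2.0000, 2.0000
Numerator Σ_{t=1}^{5}(x_t−x̄)(x_{t+1}−x̄) = 10.0000
Denominator Σ(x_t−x̄)² = 22.0000
r_1 = 10.0000 / 22.0000 = 0.455

0.455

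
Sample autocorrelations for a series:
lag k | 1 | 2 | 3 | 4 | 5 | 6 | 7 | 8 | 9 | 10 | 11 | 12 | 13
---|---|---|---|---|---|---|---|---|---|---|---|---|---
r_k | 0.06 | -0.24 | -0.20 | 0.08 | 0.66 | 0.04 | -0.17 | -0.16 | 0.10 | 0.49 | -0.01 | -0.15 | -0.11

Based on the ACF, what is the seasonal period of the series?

The largest autocorrelation is r_5 = 0.66, with a weaker echo at lag 10 (0.49); the remaining lags stay at or below 0.10.
The dominant spike at lag 5 indicates a seasonal period of 5.

5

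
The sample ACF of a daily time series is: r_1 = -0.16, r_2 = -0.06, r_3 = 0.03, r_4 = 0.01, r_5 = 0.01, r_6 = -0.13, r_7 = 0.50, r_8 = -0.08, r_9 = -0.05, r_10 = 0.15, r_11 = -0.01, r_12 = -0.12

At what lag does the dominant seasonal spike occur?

7

The largest autocorrelation is r_7 = 0.50; the remaining lags stay at or below 0.15.
The dominant spike at lag 7 indicates a seasonal period of 7.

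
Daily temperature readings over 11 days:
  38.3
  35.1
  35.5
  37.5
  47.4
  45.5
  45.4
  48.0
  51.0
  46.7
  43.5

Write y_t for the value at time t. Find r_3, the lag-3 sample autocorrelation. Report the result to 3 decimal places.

0.039

Mean ȳ = (38.3 + 35.1 + 35.5 + 37.5 + 47.4 + 45.5 + 45.4 + 48.0 + 51.0 + 46.7 + 43.5)/11 = 43.0818
Numerator Σ_{t=1}^{8}(y_t−ȳ)(y_{t+3}−ȳ) = 11.7799
Denominator Σ(y_t−ȳ)² = 305.2364
r_3 = 11.7799 / 305.2364 = 0.039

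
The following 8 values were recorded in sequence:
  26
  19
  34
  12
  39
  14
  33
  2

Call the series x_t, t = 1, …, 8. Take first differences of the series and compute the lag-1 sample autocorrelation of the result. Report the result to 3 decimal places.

First differences Δx: -7, 15, -22, 27, -25, 19, -31
Mean of differences = -3.4286
Numerator Σ(Δx_t−Δx̄)(Δx_{t+1}−Δx̄) = -2731.7551
Denominator Σ(Δx_t−Δx̄)² = 3351.7143
r_1(Δx) = -2731.7551 / 3351.7143 = -0.815

-0.815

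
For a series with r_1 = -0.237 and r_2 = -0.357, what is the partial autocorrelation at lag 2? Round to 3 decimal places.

-0.438

φ_{22} = (r_2 − r_1²) / (1 − r_1²)
r_1² = (-0.237)² = 0.056169
Numerator = -0.357 − 0.0562 = -0.4132; denominator = 1 − 0.0562 = 0.9438
φ_{22} = -0.4132 / 0.9438 = -0.438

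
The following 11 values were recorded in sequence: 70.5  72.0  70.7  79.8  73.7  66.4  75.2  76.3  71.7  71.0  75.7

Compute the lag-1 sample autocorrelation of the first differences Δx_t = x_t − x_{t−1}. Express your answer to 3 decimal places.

-0.284

First differences Δx: 1.5, -1.3, 9.1, -6.1, -7.3, 8.8, 1.1, -4.6, -0.7, 4.7
Mean of differences = 0.5200
Numerator Σ(Δx_t−Δx̄)(Δx_{t+1}−Δx̄) = -84.2004
Denominator Σ(Δx_t−Δx̄)² = 296.9360
r_1(Δx) = -84.2004 / 296.9360 = -0.284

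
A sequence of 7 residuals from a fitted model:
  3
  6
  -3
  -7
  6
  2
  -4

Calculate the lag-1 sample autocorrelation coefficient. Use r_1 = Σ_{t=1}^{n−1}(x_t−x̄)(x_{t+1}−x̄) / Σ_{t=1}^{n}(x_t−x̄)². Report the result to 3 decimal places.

-0.120

Mean x̄ = (3 + 6 − 3 − 7 + 6 + 2 − 4)/7 = 0.4286
Deviations from mean: 2.5714, 5.5714, -3.4286, -7.4286, 5.5714, 1.5714, -4.4286
Σ(x_t−x̄)(x_{t+1}−x̄) = (14.3265) + (-19.1020) + (25.4694) + (-41.3878) + (8.7551) + (-6.9592) = -18.8980
Denominator Σ(x_t−x̄)² = 157.7143
r_1 = -18.8980 / 157.7143 = -0.120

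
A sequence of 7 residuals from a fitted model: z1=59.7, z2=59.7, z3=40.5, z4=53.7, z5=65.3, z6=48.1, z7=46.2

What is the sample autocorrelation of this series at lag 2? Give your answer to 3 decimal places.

-0.685

Mean z̄ = (59.7 + 59.7 + 40.5 + 53.7 + 65.3 + 48.1 + 46.2)/7 = 53.3143
Deviations from mean: 6.3857, 6.3857, -12.8143, 0.3857, 11.9857, -5.2143, -7.1143
Numerator Σ_{t=1}^{5}(z_t−z̄)(z_{t+2}−z̄) = -320.2347
Denominator Σ(z_t−z̄)² = 467.3686
r_2 = -320.2347 / 467.3686 = -0.685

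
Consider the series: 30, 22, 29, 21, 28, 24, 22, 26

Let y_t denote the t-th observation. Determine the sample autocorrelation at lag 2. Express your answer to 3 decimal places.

Mean ȳ = (30 + 22 + 29 + 21 + 28 + 24 + 22 + 26)/8 = 25.2500
Σ(y_t−ȳ)(y_{t+2}−ȳ) = (17.8125) + (13.8125) + (10.3125) + (5.3125) + (-8.9375) + (-0.9375) = 37.3750
Denominator Σ(y_t−ȳ)² = 85.5000
r_2 = 37.3750 / 85.5000 = 0.437

0.437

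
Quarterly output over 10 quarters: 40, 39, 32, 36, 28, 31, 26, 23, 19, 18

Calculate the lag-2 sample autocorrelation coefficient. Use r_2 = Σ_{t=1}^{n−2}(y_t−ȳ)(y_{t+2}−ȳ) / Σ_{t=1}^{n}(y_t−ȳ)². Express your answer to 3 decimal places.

Mean ȳ = (40 + 39 + 32 + 36 + 28 + 31 + 26 + 23 + 19 + 18)/10 = 29.2000
Numerator Σ_{t=1}^{8}(y_t−ȳ)(y_{t+2}−ȳ) = 200.5200
Denominator Σ(y_t−ȳ)² = 549.6000
r_2 = 200.5200 / 549.6000 = 0.365

0.365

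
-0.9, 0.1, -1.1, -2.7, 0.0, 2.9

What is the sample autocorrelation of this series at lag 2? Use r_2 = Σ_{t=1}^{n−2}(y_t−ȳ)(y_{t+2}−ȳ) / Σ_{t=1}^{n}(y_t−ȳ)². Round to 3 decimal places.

Mean ȳ = (-0.9 + 0.1 − 1.1 − 2.7 + 0.0 + 2.9)/6 = -0.2833
Deviations from mean: -0.6167, 0.3833, -0.8167, -2.4167, 0.2833, 3.1833
Numerator Σ_{t=1}^{4}(y_t−ȳ)(y_{t+2}−ȳ) = -8.3472
Denominator Σ(y_t−ȳ)² = 17.2483
r_2 = -8.3472 / 17.2483 = -0.484

-0.484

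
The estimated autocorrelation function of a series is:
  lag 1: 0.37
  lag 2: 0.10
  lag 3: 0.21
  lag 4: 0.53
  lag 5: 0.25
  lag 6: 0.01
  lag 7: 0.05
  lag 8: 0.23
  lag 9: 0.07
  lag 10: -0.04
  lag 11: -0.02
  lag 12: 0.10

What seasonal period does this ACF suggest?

4

The largest autocorrelation is r_4 = 0.53; the remaining lags stay at or below 0.37. The elevated value at lag 1 (0.37), dropping to 0.10 at lag 2, reflects decaying short-term dependence rather than seasonality.
The dominant spike at lag 4 indicates a seasonal period of 4.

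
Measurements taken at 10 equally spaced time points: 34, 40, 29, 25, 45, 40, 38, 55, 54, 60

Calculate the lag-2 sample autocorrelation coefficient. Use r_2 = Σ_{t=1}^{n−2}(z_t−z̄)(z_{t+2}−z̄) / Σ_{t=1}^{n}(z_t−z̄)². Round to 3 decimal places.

0.236

Mean z̄ = (34 + 40 + 29 + 25 + 45 + 40 + 38 + 55 + 54 + 60)/10 = 42.0000
Numerator Σ_{t=1}^{8}(z_t−z̄)(z_{t+2}−z̄) = 281.0000
Denominator Σ(z_t−z̄)² = 1192.0000
r_2 = 281.0000 / 1192.0000 = 0.236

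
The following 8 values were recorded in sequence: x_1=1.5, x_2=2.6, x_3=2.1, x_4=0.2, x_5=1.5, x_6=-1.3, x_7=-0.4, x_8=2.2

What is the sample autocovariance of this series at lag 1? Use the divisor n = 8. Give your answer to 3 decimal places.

0.217

Mean x̄ = (1.5 + 2.6 + 2.1 + 0.2 + 1.5 − 1.3 − 0.4 + 2.2)/8 = 1.0500
Σ_{t=1}^{7}(x_t−x̄)(x_{t+1}−x̄) = 1.7325
γ_1 = 1.7325 / 8 = 0.217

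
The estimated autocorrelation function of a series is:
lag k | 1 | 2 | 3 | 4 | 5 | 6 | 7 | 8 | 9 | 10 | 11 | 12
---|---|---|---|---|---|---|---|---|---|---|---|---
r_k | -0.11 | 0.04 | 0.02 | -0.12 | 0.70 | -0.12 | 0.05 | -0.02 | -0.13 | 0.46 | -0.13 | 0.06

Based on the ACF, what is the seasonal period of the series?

The largest autocorrelation is r_5 = 0.70, with a weaker echo at lag 10 (0.46); the remaining lags stay at or below 0.06.
The dominant spike at lag 5 indicates a seasonal period of 5.

5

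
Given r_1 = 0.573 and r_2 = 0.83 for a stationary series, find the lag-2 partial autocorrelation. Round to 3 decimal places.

0.747

φ_{22} = (r_2 − r_1²) / (1 − r_1²)
r_1² = (0.573)² = 0.328329
Numerator = 0.83 − 0.3283 = 0.5017; denominator = 1 − 0.3283 = 0.6717
φ_{22} = 0.5017 / 0.6717 = 0.747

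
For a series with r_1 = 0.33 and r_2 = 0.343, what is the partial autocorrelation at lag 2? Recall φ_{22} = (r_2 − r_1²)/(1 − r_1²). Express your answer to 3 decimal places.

φ_{22} = (r_2 − r_1²) / (1 − r_1²)
r_1² = (0.33)² = 0.1089
Numerator = 0.343 − 0.1089 = 0.2341; denominator = 1 − 0.1089 = 0.8911
φ_{22} = 0.2341 / 0.8911 = 0.263

0.263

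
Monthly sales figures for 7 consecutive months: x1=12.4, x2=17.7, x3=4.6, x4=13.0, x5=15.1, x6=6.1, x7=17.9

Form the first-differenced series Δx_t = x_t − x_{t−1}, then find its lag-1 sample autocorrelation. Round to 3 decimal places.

First differences Δx: 5.3, -13.1, 8.4, 2.1, -9.0, 11.8
Mean of differences = 0.9167
Numerator Σ(Δx_t−Δx̄)(Δx_{t+1}−Δx̄) = -277.1369
Denominator Σ(Δx_t−Δx̄)² = 489.8683
r_1(Δx) = -277.1369 / 489.8683 = -0.566

-0.566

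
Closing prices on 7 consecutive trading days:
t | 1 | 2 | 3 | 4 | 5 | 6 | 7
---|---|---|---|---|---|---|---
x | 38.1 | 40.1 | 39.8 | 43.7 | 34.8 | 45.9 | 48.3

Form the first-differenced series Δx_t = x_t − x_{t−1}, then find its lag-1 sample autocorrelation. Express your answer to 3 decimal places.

First differences Δx: 2.0, -0.3, 3.9, -8.9, 11.1, 2.4
Mean of differences = 1.7000
Numerator Σ(Δx_t−Δx̄)(Δx_{t+1}−Δx̄) = -121.3800
Denominator Σ(Δx_t−Δx̄)² = 210.1400
r_1(Δx) = -121.3800 / 210.1400 = -0.578

-0.578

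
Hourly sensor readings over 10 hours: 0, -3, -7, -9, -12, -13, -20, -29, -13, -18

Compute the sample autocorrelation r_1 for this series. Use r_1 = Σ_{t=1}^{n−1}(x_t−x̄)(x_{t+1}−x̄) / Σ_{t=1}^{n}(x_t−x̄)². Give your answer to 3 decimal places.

Mean x̄ = (0 − 3 − 7 − 9 − 12 − 13 − 20 − 29 − 13 − 18)/10 = -12.4000
Numerator Σ_{t=1}^{9}(x_t−x̄)(x_{t+1}−x̄) = 330.8400
Denominator Σ(x_t−x̄)² = 648.4000
r_1 = 330.8400 / 648.4000 = 0.510

0.510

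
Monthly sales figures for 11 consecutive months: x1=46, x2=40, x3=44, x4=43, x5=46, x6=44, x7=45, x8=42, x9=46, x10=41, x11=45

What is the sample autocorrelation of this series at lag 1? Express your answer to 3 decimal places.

Mean x̄ = (46 + 40 + 44 + 43 + 46 + 44 + 45 + 42 + 46 + 41 + 45)/11 = 43.8182
Numerator Σ_{t=1}^{10}(x_t−x̄)(x_{t+1}−x̄) = -25.9421
Denominator Σ(x_t−x̄)² = 43.6364
r_1 = -25.9421 / 43.6364 = -0.595

-0.595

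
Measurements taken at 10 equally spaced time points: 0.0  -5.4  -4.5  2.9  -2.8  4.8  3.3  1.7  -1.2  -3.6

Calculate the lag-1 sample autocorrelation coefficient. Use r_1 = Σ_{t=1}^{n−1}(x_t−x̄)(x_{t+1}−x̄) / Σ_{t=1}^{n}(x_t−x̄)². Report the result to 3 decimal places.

0.110

Mean x̄ = (0.0 − 5.4 − 4.5 + 2.9 − 2.8 + 4.8 + 3.3 + 1.7 − 1.2 − 3.6)/10 = -0.4800
Numerator Σ_{t=1}^{9}(x_t−x̄)(x_{t+1}−x̄) = 12.6136
Denominator Σ(x_t−x̄)² = 114.5760
r_1 = 12.6136 / 114.5760 = 0.110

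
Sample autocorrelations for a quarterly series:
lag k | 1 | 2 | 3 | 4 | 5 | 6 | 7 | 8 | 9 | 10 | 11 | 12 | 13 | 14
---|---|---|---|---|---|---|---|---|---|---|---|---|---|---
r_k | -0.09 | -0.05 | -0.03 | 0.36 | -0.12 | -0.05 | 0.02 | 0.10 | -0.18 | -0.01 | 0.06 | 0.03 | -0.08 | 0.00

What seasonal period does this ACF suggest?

The largest autocorrelation is r_4 = 0.36; the remaining lags stay at or below 0.10.
The dominant spike at lag 4 indicates a seasonal period of 4.

4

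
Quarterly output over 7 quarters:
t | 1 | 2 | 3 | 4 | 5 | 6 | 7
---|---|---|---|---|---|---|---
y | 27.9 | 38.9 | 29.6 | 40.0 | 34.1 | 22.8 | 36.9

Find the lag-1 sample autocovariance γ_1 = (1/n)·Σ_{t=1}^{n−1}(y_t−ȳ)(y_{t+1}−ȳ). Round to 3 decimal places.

Mean ȳ = (27.9 + 38.9 + 29.6 + 40.0 + 34.1 + 22.8 + 36.9)/7 = 32.8857
Deviations: -4.9857, 6.0143, -3.2857, 7.1143, 1.2143, -10.0857, 4.0143
Σ_{t=1}^{6}(y_t−ȳ)(y_{t+1}−ȳ) = -117.2173
γ_1 = -117.2173 / 7 = -16.745

-16.745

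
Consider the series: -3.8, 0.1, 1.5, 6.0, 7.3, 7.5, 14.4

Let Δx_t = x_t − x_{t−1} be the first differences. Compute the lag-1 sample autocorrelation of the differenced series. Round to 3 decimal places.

First differences Δx: 3.9, 1.4, 4.5, 1.3, 0.2, 6.9
Mean of differences = 3.0333
Numerator Σ(Δx_t−Δx̄)(Δx_{t+1}−Δx̄) = -12.3978
Denominator Σ(Δx_t−Δx̄)² = 31.5533
r_1(Δx) = -12.3978 / 31.5533 = -0.393

-0.393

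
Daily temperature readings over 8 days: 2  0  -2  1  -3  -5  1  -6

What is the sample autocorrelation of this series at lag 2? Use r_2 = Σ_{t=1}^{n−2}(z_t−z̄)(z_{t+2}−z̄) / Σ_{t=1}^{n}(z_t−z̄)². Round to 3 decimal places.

Mean z̄ = (2 + 0 − 2 + 1 − 3 − 5 + 1 − 6)/8 = -1.5000
Deviations from mean: 3.5000, 1.5000, -0.5000, 2.5000, -1.5000, -3.5000, 2.5000, -4.5000
Σ(z_t−z̄)(z_{t+2}−z̄) = (-1.7500) + (3.7500) + (0.7500) + (-8.7500) + (-3.7500) + (15.7500) = 6.0000
Denominator Σ(z_t−z̄)² = 62.0000
r_2 = 6.0000 / 62.0000 = 0.097

0.097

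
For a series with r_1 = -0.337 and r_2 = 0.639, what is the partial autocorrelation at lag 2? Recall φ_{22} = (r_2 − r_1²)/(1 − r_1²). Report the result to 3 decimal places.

0.593

φ_{22} = (r_2 − r_1²) / (1 − r_1²)
r_1² = (-0.337)² = 0.113569
Numerator = 0.639 − 0.1136 = 0.5254; denominator = 1 − 0.1136 = 0.8864
φ_{22} = 0.5254 / 0.8864 = 0.593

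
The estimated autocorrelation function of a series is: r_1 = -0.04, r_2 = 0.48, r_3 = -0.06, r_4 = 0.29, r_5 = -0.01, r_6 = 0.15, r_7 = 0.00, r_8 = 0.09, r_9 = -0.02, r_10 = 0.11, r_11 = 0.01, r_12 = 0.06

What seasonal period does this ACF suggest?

2

The largest autocorrelation is r_2 = 0.48, with weaker echoes at lags 4 (0.29) and 6 (0.15); the remaining lags stay at or below 0.11.
The dominant spike at lag 2 indicates a seasonal period of 2.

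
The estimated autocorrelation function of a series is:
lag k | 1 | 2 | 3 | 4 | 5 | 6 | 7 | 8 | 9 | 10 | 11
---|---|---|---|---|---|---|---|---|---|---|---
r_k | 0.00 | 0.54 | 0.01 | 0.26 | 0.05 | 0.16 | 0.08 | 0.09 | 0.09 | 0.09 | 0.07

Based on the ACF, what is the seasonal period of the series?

2

The largest autocorrelation is r_2 = 0.54, with weaker echoes at lags 4 (0.26) and 6 (0.16); the remaining lags stay at or below 0.09.
The dominant spike at lag 2 indicates a seasonal period of 2.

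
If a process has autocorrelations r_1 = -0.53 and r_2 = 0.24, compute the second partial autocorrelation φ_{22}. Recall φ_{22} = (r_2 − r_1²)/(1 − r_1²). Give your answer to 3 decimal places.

-0.057

φ_{22} = (r_2 − r_1²) / (1 − r_1²)
r_1² = (-0.53)² = 0.2809
Numerator = 0.24 − 0.2809 = -0.0409; denominator = 1 − 0.2809 = 0.7191
φ_{22} = -0.0409 / 0.7191 = -0.057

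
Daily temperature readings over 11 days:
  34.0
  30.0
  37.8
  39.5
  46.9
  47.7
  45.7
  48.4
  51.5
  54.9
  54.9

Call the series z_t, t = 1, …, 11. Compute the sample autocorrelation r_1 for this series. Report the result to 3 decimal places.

0.719

Mean z̄ = (34.0 + 30.0 + 37.8 + 39.5 + 46.9 + 47.7 + 45.7 + 48.4 + 51.5 + 54.9 + 54.9)/11 = 44.6636
Numerator Σ_{t=1}^{10}(z_t−z̄)(z_{t+1}−z̄) = 495.0223
Denominator Σ(z_t−z̄)² = 688.0655
r_1 = 495.0223 / 688.0655 = 0.719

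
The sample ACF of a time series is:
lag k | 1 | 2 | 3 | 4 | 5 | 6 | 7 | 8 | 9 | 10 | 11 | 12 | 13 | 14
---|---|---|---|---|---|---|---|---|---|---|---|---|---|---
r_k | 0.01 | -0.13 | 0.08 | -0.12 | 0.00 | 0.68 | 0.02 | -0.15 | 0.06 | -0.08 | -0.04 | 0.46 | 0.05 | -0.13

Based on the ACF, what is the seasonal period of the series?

The largest autocorrelation is r_6 = 0.68, with a weaker echo at lag 12 (0.46); the remaining lags stay at or below 0.08.
The dominant spike at lag 6 indicates a seasonal period of 6.

6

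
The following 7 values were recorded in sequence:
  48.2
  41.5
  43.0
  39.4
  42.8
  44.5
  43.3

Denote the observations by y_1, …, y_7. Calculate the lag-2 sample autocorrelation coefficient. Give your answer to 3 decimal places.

Mean ȳ = (48.2 + 41.5 + 43.0 + 39.4 + 42.8 + 44.5 + 43.3)/7 = 43.2429
Numerator Σ_{t=1}^{5}(y_t−ȳ)(y_{t+2}−ȳ) = 0.7449
Denominator Σ(y_t−ȳ)² = 44.2171
r_2 = 0.7449 / 44.2171 = 0.017

0.017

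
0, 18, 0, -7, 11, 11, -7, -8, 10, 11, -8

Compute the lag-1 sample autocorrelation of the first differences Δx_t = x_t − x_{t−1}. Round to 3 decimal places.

First differences Δx: 18, -18, -7, 18, 0, -18, -1, 18, 1, -19
Mean of differences = -0.8000
Numerator Σ(Δx_t−Δx̄)(Δx_{t+1}−Δx̄) = -331.2400
Denominator Σ(Δx_t−Δx̄)² = 2025.6000
r_1(Δx) = -331.2400 / 2025.6000 = -0.164

-0.164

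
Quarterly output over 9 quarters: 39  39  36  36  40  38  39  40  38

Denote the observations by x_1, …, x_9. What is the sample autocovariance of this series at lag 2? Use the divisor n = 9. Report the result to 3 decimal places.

-0.654

Mean x̄ = (39 + 39 + 36 + 36 + 40 + 38 + 39 + 40 + 38)/9 = 38.3333
Σ_{t=1}^{7}(x_t−x̄)(x_{t+2}−x̄) = -5.8889
γ_2 = -5.8889 / 9 = -0.654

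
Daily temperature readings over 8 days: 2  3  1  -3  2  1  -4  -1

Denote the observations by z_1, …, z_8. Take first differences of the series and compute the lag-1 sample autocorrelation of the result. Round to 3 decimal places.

-0.404

First differences Δz: 1, -2, -4, 5, -1, -5, 3
Mean of differences = -0.4286
Numerator Σ(Δz_t−Δz̄)(Δz_{t+1}−Δz̄) = -32.1837
Denominator Σ(Δz_t−Δz̄)² = 79.7143
r_1(Δz) = -32.1837 / 79.7143 = -0.404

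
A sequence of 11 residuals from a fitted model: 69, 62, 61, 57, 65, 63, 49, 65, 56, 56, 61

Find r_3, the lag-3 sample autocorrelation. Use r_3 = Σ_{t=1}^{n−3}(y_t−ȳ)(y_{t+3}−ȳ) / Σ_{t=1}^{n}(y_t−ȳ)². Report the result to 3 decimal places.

0.264

Mean ȳ = (69 + 62 + 61 + 57 + 65 + 63 + 49 + 65 + 56 + 56 + 61)/11 = 60.3636
Numerator Σ_{t=1}^{8}(y_t−ȳ)(y_{t+3}−ȳ) = 80.9669
Denominator Σ(y_t−ȳ)² = 306.5455
r_3 = 80.9669 / 306.5455 = 0.264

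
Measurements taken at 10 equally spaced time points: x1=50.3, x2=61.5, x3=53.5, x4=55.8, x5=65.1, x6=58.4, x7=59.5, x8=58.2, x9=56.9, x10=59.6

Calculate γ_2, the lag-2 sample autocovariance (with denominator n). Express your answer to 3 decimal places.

0.379

Mean x̄ = (50.3 + 61.5 + 53.5 + 55.8 + 65.1 + 58.4 + 59.5 + 58.2 + 56.9 + 59.6)/10 = 57.8800
Σ_{t=1}^{8}(x_t−x̄)(x_{t+2}−x̄) = 3.7912
γ_2 = 3.7912 / 10 = 0.379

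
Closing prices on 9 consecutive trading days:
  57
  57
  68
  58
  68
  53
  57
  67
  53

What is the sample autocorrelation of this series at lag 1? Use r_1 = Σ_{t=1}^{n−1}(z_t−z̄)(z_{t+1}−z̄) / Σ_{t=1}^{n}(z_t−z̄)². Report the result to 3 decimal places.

Mean z̄ = (57 + 57 + 68 + 58 + 68 + 53 + 57 + 67 + 53)/9 = 59.7778
Numerator Σ_{t=1}^{8}(z_t−z̄)(z_{t+1}−z̄) = -150.2716
Denominator Σ(z_t−z̄)² = 305.5556
r_1 = -150.2716 / 305.5556 = -0.492

-0.492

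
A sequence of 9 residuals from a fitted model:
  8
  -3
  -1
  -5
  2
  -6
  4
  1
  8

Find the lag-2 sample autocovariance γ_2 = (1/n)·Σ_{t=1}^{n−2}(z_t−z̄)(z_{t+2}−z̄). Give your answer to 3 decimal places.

Mean z̄ = (8 − 3 − 1 − 5 + 2 − 6 + 4 + 1 + 8)/9 = 0.8889
Σ_{t=1}^{7}(z_t−z̄)(z_{t+2}−z̄) = 72.7531
γ_2 = 72.7531 / 9 = 8.084

8.084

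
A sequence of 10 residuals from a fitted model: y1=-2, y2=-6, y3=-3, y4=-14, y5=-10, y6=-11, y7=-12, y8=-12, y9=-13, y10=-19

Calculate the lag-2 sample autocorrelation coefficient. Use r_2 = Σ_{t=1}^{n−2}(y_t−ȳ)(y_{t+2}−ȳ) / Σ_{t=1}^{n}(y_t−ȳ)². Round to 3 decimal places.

Mean ȳ = (-2 − 6 − 3 − 14 − 10 − 11 − 12 − 12 − 13 − 19)/10 = -10.2000
Numerator Σ_{t=1}^{8}(y_t−ȳ)(y_{t+2}−ȳ) = 69.5200
Denominator Σ(y_t−ȳ)² = 243.6000
r_2 = 69.5200 / 243.6000 = 0.285

0.285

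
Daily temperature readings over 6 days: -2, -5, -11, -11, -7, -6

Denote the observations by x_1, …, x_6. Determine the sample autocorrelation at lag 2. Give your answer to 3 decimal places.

-0.516

Mean x̄ = (-2 − 5 − 11 − 11 − 7 − 6)/6 = -7.0000
Deviations from mean: 5.0000, 2.0000, -4.0000, -4.0000, 0.0000, 1.0000
Numerator Σ_{t=1}^{4}(x_t−x̄)(x_{t+2}−x̄) = -32.0000
Denominator Σ(x_t−x̄)² = 62.0000
r_2 = -32.0000 / 62.0000 = -0.516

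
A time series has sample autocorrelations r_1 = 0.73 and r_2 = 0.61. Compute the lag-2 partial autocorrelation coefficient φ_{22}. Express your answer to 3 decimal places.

0.165

φ_{22} = (r_2 − r_1²) / (1 − r_1²)
r_1² = (0.73)² = 0.5329
Numerator = 0.61 − 0.5329 = 0.0771; denominator = 1 − 0.5329 = 0.4671
φ_{22} = 0.0771 / 0.4671 = 0.165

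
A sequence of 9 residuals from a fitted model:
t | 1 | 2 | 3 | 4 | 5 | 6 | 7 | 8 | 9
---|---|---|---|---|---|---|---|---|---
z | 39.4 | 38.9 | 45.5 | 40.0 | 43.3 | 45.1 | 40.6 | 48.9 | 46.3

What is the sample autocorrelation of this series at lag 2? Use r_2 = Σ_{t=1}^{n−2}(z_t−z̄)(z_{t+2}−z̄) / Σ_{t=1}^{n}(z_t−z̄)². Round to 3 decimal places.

0.015

Mean z̄ = (39.4 + 38.9 + 45.5 + 40.0 + 43.3 + 45.1 + 40.6 + 48.9 + 46.3)/9 = 43.1111
Σ(z_t−z̄)(z_{t+2}−z̄) = (-8.8654) + (13.1012) + (0.4512) + (-6.1877) + (-0.4743) + (11.5135) + (-8.0077) = 1.5309
Denominator Σ(z_t−z̄)² = 100.8689
r_2 = 1.5309 / 100.8689 = 0.015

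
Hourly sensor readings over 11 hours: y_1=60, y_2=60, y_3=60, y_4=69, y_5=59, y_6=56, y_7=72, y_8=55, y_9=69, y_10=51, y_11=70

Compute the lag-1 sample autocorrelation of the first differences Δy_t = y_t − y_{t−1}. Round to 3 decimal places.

First differences Δy: 0, 0, 9, -10, -3, 16, -17, 14, -18, 19
Mean of differences = 1.0000
Numerator Σ(Δy_t−Δȳ)(Δy_{t+1}−Δȳ) = -1204.0000
Denominator Σ(Δy_t−Δȳ)² = 1606.0000
r_1(Δy) = -1204.0000 / 1606.0000 = -0.750

-0.750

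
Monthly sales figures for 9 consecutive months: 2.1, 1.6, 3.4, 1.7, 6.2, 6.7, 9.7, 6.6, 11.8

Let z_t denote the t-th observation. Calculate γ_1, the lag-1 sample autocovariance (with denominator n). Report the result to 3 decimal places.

Mean z̄ = (2.1 + 1.6 + 3.4 + 1.7 + 6.2 + 6.7 + 9.7 + 6.6 + 11.8)/9 = 5.5333
Σ_{t=1}^{8}(z_t−z̄)(z_{t+1}−z̄) = 44.2856
γ_1 = 44.2856 / 9 = 4.921

4.921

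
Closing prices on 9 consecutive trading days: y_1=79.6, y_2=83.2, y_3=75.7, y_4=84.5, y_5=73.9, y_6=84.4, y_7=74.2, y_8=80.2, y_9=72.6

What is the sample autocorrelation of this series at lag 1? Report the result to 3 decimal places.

-0.691

Mean ȳ = (79.6 + 83.2 + 75.7 + 84.5 + 73.9 + 84.4 + 74.2 + 80.2 + 72.6)/9 = 78.7000
Numerator Σ_{t=1}^{8}(y_t−ȳ)(y_{t+1}−ȳ) = -123.6000
Denominator Σ(y_t−ȳ)² = 178.9400
r_1 = -123.6000 / 178.9400 = -0.691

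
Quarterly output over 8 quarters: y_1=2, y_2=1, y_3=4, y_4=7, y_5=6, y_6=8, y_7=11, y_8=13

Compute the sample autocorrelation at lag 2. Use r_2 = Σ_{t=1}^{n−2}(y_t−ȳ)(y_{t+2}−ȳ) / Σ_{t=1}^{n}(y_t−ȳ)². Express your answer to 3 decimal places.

0.148

Mean ȳ = (2 + 1 + 4 + 7 + 6 + 8 + 11 + 13)/8 = 6.5000
Numerator Σ_{t=1}^{6}(y_t−ȳ)(y_{t+2}−ȳ) = 18.0000
Denominator Σ(y_t−ȳ)² = 122.0000
r_2 = 18.0000 / 122.0000 = 0.148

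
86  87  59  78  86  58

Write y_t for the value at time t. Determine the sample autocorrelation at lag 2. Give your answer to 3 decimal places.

Mean ȳ = (86 + 87 + 59 + 78 + 86 + 58)/6 = 75.6667
Σ(y_t−ȳ)(y_{t+2}−ȳ) = (-172.2222) + (26.4444) + (-172.2222) + (-41.2222) = -359.2222
Denominator Σ(y_t−ȳ)² = 937.3333
r_2 = -359.2222 / 937.3333 = -0.383

-0.383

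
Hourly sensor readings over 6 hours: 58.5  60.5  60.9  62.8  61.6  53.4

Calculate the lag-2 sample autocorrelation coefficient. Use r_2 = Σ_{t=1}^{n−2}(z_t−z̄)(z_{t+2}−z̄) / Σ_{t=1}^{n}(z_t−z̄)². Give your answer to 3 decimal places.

-0.281

Mean z̄ = (58.5 + 60.5 + 60.9 + 62.8 + 61.6 + 53.4)/6 = 59.6167
Deviations from mean: -1.1167, 0.8833, 1.2833, 3.1833, 1.9833, -6.2167
Σ(z_t−z̄)(z_{t+2}−z̄) = (-1.4331) + (2.8119) + (2.5453) + (-19.7897) = -15.8656
Denominator Σ(z_t−z̄)² = 56.3883
r_2 = -15.8656 / 56.3883 = -0.281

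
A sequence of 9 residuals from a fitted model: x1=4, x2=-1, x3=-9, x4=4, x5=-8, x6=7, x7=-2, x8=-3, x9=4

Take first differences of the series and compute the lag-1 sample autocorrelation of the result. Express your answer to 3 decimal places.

First differences Δx: -5, -8, 13, -12, 15, -9, -1, 7
Mean of differences = 0.0000
Numerator Σ(Δx_t−Δx̄)(Δx_{t+1}−Δx̄) = -533.0000
Denominator Σ(Δx_t−Δx̄)² = 758.0000
r_1(Δx) = -533.0000 / 758.0000 = -0.703

-0.703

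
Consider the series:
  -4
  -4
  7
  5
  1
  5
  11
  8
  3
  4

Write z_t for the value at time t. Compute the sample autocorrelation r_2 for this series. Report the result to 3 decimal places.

Mean z̄ = (-4 − 4 + 7 + 5 + 1 + 5 + 11 + 8 + 3 + 4)/10 = 3.6000
Numerator Σ_{t=1}^{8}(z_t−z̄)(z_{t+2}−z̄) = -59.1200
Denominator Σ(z_t−z̄)² = 212.4000
r_2 = -59.1200 / 212.4000 = -0.278

-0.278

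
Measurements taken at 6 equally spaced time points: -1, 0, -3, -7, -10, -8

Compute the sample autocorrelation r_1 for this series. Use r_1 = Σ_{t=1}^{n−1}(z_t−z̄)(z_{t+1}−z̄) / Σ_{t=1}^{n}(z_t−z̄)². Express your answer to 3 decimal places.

0.615

Mean z̄ = (-1 + 0 − 3 − 7 − 10 − 8)/6 = -4.8333
Σ(z_t−z̄)(z_{t+1}−z̄) = (18.5278) + (8.8611) + (-3.9722) + (11.1944) + (16.3611) = 50.9722
Denominator Σ(z_t−z̄)² = 82.8333
r_1 = 50.9722 / 82.8333 = 0.615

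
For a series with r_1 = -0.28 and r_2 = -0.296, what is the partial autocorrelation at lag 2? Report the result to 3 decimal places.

φ_{22} = (r_2 − r_1²) / (1 − r_1²)
r_1² = (-0.28)² = 0.0784
Numerator = -0.296 − 0.0784 = -0.3744; denominator = 1 − 0.0784 = 0.9216
φ_{22} = -0.3744 / 0.9216 = -0.406

-0.406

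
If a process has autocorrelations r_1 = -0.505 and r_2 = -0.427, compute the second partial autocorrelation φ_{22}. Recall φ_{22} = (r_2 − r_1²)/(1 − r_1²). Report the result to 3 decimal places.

-0.916

φ_{22} = (r_2 − r_1²) / (1 − r_1²)
r_1² = (-0.505)² = 0.255025
Numerator = -0.427 − 0.2550 = -0.6820; denominator = 1 − 0.2550 = 0.7450
φ_{22} = -0.6820 / 0.7450 = -0.916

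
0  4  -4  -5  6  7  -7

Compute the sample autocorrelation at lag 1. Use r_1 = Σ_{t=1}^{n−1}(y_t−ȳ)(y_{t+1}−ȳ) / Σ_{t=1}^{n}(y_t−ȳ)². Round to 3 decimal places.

-0.179

Mean ȳ = (0 + 4 − 4 − 5 + 6 + 7 − 7)/7 = 0.1429
Deviations from mean: -0.1429, 3.8571, -4.1429, -5.1429, 5.8571, 6.8571, -7.1429
Σ(y_t−ȳ)(y_{t+1}−ȳ) = (-0.5510) + (-15.9796) + (21.3061) + (-30.1224) + (40.1633) + (-48.9796) = -34.1633
Denominator Σ(y_t−ȳ)² = 190.8571
r_1 = -34.1633 / 190.8571 = -0.179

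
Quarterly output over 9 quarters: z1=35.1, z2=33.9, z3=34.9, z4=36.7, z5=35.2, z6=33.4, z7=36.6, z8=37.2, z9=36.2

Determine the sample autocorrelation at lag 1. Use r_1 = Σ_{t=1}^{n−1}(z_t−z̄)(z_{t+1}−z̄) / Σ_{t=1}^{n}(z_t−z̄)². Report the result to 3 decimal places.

Mean z̄ = (35.1 + 33.9 + 34.9 + 36.7 + 35.2 + 33.4 + 36.6 + 37.2 + 36.2)/9 = 35.4667
Numerator Σ_{t=1}^{8}(z_t−z̄)(z_{t+1}−z̄) = 1.8789
Denominator Σ(z_t−z̄)² = 13.6000
r_1 = 1.8789 / 13.6000 = 0.138

0.138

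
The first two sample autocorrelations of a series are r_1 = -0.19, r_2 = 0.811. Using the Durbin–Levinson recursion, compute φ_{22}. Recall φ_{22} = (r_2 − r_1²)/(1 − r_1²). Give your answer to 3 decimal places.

φ_{22} = (r_2 − r_1²) / (1 − r_1²)
r_1² = (-0.19)² = 0.0361
Numerator = 0.811 − 0.0361 = 0.7749; denominator = 1 − 0.0361 = 0.9639
φ_{22} = 0.7749 / 0.9639 = 0.804

0.804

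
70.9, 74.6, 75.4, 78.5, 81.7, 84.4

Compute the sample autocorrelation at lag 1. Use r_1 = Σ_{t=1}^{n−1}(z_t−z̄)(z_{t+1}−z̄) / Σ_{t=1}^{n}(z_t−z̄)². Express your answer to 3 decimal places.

0.459

Mean z̄ = (70.9 + 74.6 + 75.4 + 78.5 + 81.7 + 84.4)/6 = 77.5833
Deviations from mean: -6.6833, -2.9833, -2.1833, 0.9167, 4.1167, 6.8167
Numerator Σ_{t=1}^{5}(z_t−z̄)(z_{t+1}−z̄) = 56.2864
Denominator Σ(z_t−z̄)² = 122.5883
r_1 = 56.2864 / 122.5883 = 0.459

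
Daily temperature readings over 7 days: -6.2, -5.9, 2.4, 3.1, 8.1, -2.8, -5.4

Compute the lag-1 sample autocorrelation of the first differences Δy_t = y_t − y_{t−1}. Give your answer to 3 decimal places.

-0.067

First differences Δy: 0.3, 8.3, 0.7, 5.0, -10.9, -2.6
Mean of differences = 0.1333
Numerator Σ(Δy_t−Δȳ)(Δy_{t+1}−Δȳ) = -14.7911
Denominator Σ(Δy_t−Δȳ)² = 219.9333
r_1(Δy) = -14.7911 / 219.9333 = -0.067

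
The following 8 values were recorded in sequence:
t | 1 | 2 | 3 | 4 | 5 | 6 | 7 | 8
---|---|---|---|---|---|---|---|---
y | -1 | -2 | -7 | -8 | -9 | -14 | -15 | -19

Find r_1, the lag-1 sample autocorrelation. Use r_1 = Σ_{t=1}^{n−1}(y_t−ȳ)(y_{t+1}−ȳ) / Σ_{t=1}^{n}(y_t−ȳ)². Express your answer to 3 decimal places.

0.581

Mean ȳ = (-1 − 2 − 7 − 8 − 9 − 14 − 15 − 19)/8 = -9.3750
Deviations from mean: 8.3750, 7.3750, 2.3750, 1.3750, 0.3750, -4.6250, -5.6250, -9.6250
Numerator Σ_{t=1}^{7}(y_t−ȳ)(y_{t+1}−ȳ) = 161.4844
Denominator Σ(y_t−ȳ)² = 277.8750
r_1 = 161.4844 / 277.8750 = 0.581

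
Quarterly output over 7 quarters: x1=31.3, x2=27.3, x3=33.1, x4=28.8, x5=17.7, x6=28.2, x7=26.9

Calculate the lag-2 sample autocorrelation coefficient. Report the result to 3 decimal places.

-0.185

Mean x̄ = (31.3 + 27.3 + 33.1 + 28.8 + 17.7 + 28.2 + 26.9)/7 = 27.6143
Deviations from mean: 3.6857, -0.3143, 5.4857, 1.1857, -9.9143, 0.5857, -0.7143
Σ(x_t−x̄)(x_{t+2}−x̄) = (20.2188) + (-0.3727) + (-54.3869) + (0.6945) + (7.0816) = -26.7647
Denominator Σ(x_t−x̄)² = 144.3286
r_2 = -26.7647 / 144.3286 = -0.185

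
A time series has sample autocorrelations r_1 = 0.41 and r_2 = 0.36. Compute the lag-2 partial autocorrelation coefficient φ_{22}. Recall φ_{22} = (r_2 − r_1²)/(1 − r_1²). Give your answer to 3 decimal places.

φ_{22} = (r_2 − r_1²) / (1 − r_1²)
r_1² = (0.41)² = 0.1681
Numerator = 0.36 − 0.1681 = 0.1919; denominator = 1 − 0.1681 = 0.8319
φ_{22} = 0.1919 / 0.8319 = 0.231

0.231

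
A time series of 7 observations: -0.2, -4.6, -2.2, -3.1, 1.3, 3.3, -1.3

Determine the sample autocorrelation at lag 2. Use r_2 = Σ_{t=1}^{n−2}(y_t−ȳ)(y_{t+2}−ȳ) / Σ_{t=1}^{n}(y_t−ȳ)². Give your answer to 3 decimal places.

Mean ȳ = (-0.2 − 4.6 − 2.2 − 3.1 + 1.3 + 3.3 − 1.3)/7 = -0.9714
Deviations from mean: 0.7714, -3.6286, -1.2286, -2.1286, 2.2714, 4.2714, -0.3286
Σ(y_t−ȳ)(y_{t+2}−ȳ) = (-0.9478) + (7.7237) + (-2.7906) + (-9.0920) + (-0.7463) = -5.8531
Denominator Σ(y_t−ȳ)² = 43.3143
r_2 = -5.8531 / 43.3143 = -0.135

-0.135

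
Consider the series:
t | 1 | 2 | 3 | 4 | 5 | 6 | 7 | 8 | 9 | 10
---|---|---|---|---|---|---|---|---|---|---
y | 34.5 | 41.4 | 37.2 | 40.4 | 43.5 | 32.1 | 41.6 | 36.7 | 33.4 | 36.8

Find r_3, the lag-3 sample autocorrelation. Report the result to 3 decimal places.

0.307

Mean ȳ = (34.5 + 41.4 + 37.2 + 40.4 + 43.5 + 32.1 + 41.6 + 36.7 + 33.4 + 36.8)/10 = 37.7600
Σ(y_t−ȳ)(y_{t+3}−ȳ) = (-8.6064) + (20.8936) + (3.1696) + (10.1376) + (-6.0844) + (24.6776) + (-3.6864) = 40.5012
Denominator Σ(y_t−ȳ)² = 131.9440
r_3 = 40.5012 / 131.9440 = 0.307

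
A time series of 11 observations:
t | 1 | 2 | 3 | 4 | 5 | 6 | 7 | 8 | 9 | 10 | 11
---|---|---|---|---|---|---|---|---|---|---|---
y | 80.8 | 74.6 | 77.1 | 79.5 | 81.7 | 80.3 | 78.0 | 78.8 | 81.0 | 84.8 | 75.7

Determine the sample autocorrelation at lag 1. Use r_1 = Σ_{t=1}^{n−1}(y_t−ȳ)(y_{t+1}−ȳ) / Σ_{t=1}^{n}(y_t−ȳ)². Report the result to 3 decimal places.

-0.074

Mean ȳ = (80.8 + 74.6 + 77.1 + 79.5 + 81.7 + 80.3 + 78.0 + 78.8 + 81.0 + 84.8 + 75.7)/11 = 79.3000
Numerator Σ_{t=1}^{10}(y_t−ȳ)(y_{t+1}−ȳ) = -6.2200
Denominator Σ(y_t−ȳ)² = 84.0200
r_1 = -6.2200 / 84.0200 = -0.074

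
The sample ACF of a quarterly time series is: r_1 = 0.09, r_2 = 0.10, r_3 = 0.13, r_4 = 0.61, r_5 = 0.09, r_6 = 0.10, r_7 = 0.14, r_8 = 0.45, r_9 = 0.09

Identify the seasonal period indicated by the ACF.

4

The largest autocorrelation is r_4 = 0.61, with a weaker echo at lag 8 (0.45); the remaining lags stay at or below 0.14.
The dominant spike at lag 4 indicates a seasonal period of 4.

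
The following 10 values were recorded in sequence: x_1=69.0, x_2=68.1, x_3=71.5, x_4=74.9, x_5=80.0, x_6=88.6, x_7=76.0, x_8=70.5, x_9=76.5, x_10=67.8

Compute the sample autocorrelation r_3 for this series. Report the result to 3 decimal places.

Mean x̄ = (69.0 + 68.1 + 71.5 + 74.9 + 80.0 + 88.6 + 76.0 + 70.5 + 76.5 + 67.8)/10 = 74.2900
Numerator Σ_{t=1}^{7}(x_t−x̄)(x_{t+3}−x̄) = -78.5673
Denominator Σ(x_t−x̄)² = 376.1290
r_3 = -78.5673 / 376.1290 = -0.209

-0.209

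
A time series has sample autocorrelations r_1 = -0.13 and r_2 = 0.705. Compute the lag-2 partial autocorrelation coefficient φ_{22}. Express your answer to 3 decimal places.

0.700

φ_{22} = (r_2 − r_1²) / (1 − r_1²)
r_1² = (-0.13)² = 0.0169
Numerator = 0.705 − 0.0169 = 0.6881; denominator = 1 − 0.0169 = 0.9831
φ_{22} = 0.6881 / 0.9831 = 0.700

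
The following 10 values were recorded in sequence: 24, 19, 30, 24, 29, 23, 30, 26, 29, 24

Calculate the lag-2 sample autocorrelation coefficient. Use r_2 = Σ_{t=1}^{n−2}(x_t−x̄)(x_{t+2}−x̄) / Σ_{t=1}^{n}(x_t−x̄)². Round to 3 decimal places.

0.411

Mean x̄ = (24 + 19 + 30 + 24 + 29 + 23 + 30 + 26 + 29 + 24)/10 = 25.8000
Numerator Σ_{t=1}^{8}(x_t−x̄)(x_{t+2}−x̄) = 49.1200
Denominator Σ(x_t−x̄)² = 119.6000
r_2 = 49.1200 / 119.6000 = 0.411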